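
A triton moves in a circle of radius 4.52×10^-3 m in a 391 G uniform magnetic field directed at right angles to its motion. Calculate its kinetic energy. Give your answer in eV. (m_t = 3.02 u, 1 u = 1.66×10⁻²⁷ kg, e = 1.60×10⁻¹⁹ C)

K ≈ 0.498 eV

v = qBr/m = (1×1.60×10^-19)(0.0391)(4.52×10^-3) / (5.01×10^-27) = 5640 m/s.
K = ½mv² = 0.5·(5.01×10^-27)·(5640)² = 7.97×10^-20 J = 0.498 eV.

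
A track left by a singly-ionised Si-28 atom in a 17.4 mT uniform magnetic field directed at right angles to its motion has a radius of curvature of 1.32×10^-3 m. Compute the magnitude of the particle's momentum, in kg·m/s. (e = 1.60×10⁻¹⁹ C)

p ≈ 3.67×10^-24 kg·m/s

Since qvB = mv²/r, the momentum p = mv = qBr.
p = (1×1.60×10^-19)(0.0174)(1.32×10^-3) = 3.67×10^-24 kg·m/s.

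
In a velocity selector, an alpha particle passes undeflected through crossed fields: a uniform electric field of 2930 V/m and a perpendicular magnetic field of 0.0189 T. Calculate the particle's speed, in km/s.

For zero net force, qE = qvB, so v = E/B.
v = (2930) / (0.0189) = 1.55×10^5 m/s.

v ≈ 155 km/s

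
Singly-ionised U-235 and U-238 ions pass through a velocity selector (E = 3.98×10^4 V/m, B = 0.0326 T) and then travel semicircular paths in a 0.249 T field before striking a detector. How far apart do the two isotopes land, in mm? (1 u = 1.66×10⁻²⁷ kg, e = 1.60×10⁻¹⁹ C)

Both emerge at v = E/B₁ = 1.22×10^6 m/s.
r = mv/(qB₂), so r₁ = 11.954 m and r₂ = 12.107 m, giving Δr = 0.153 m.
After a semicircle each ion lands a diameter 2r from the entry slit, so the separation is 2Δr = 0.305 m.

Δd ≈ 305 mm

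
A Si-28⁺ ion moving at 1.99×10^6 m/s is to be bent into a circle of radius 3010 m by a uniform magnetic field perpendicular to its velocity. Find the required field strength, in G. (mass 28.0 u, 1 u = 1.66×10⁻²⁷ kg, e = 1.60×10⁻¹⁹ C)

qvB = mv²/r gives B = mv/(qr).
B = (4.65×10^-26)(1.99×10^6) / [(1×1.60×10^-19)(3010)] = 1.92×10^-4 T.

B ≈ 1.92 G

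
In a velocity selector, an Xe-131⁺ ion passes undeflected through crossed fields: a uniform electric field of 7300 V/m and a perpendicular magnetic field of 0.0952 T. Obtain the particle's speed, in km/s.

v ≈ 76.7 km/s

For zero net force, qE = qvB, so v = E/B.
v = (7300) / (0.0952) = 7.67×10^4 m/s.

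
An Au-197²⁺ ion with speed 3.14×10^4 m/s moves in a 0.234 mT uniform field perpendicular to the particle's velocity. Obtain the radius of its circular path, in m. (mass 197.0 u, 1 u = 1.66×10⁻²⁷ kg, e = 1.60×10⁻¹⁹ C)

The magnetic force provides the centripetal force: qvB = mv²/r, so r = mv/(qB).
r = (3.27×10^-25 kg)(3.14×10^4 m/s) / [(2×1.60×10^-19 C)(2.34×10^-4 T)] = 137 m.

r ≈ 137 m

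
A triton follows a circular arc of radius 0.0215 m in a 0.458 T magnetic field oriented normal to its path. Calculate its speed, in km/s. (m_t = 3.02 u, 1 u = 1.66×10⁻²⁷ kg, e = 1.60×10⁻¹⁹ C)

From qvB = mv²/r, v = qBr/m.
v = (1×1.60×10^-19)(0.458)(0.0215) / (5.01×10^-27) = 3.14×10^5 m/s.

v ≈ 314 km/s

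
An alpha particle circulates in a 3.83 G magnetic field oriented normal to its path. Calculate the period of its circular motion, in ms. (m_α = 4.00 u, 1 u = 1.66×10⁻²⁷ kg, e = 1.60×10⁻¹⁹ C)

T ≈ 0.340 ms

The cyclotron period is independent of speed: T = 2πm/(qB).
T = 2π(6.64×10^-27) / [(2×1.60×10^-19)(3.83×10^-4)] = 3.40×10^-4 s.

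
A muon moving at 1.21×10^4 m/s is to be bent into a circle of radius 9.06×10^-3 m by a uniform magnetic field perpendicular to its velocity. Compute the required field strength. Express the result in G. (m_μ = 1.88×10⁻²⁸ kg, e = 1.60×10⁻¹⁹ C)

qvB = mv²/r gives B = mv/(qr).
B = (1.88×10^-28)(1.21×10^4) / [(1×1.60×10^-19)(9.06×10^-3)] = 1.57×10^-3 T.

B ≈ 15.7 G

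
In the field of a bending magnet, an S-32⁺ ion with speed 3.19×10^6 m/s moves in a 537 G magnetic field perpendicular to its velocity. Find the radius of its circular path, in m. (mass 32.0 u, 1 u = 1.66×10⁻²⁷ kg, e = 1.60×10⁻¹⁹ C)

The magnetic force provides the centripetal force: qvB = mv²/r, so r = mv/(qB).
r = (5.31×10^-26 kg)(3.19×10^6 m/s) / [(1×1.60×10^-19 C)(0.0537 T)] = 19.7 m.

r ≈ 19.7 m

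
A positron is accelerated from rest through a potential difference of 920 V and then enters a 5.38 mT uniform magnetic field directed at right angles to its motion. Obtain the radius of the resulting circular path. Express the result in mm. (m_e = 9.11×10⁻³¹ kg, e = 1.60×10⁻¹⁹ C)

The kinetic energy gained is K = qV = (1×1.60×10^-19)(920) = 1.47×10^-16 J.
v = √(2K/m) = 1.80×10^7 m/s.
r = mv/(qB) = (9.11×10^-31)(1.80×10^7) / [(1×1.60×10^-19)(5.38×10^-3)] = 0.0190 m.

r ≈ 19.0 mm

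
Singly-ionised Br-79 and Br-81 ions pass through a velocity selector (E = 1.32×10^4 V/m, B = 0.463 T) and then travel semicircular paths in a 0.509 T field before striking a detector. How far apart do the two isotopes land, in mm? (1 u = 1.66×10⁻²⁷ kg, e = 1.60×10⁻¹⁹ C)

Δd ≈ 2.32 mm

Both emerge at v = E/B₁ = 2.85×10^4 m/s.
r = mv/(qB₂), so r₁ = 0.04591 m and r₂ = 0.04707 m, giving Δr = 1.16×10^-3 m.
After a semicircle each ion lands a diameter 2r from the entry slit, so the separation is 2Δr = 2.32×10^-3 m.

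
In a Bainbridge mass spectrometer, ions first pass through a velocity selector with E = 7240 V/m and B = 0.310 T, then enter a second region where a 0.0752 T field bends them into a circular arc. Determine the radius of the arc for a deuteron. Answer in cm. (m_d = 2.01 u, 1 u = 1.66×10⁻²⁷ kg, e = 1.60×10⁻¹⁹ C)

The selector passes v = E/B = 7240/0.310 = 2.34×10^4 m/s.
In the deflection region, r = mv/(qB₂) = (3.34×10^-27)(2.34×10^4) / [(1×1.60×10^-19)(0.0752)] = 6.48×10^-3 m.

r ≈ 0.648 cm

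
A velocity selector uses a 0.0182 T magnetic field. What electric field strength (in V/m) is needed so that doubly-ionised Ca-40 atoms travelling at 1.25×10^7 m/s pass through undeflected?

qE = qvB ⇒ E = vB = (1.25×10^7)(0.0182) = 2.27×10^5 V/m.

E ≈ 2.27×10^5 V/m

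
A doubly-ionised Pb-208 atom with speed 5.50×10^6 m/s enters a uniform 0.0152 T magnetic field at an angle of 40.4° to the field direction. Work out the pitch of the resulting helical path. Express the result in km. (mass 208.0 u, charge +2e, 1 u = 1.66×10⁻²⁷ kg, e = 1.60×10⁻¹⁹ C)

pitch ≈ 1.87 km

The velocity component along B is v∥ = v cos40.4° = 4.19×10^6 m/s.
The cyclotron period T = 2πm/(qB) = 4.46×10^-4 s is set by m, q, B alone.
Pitch = v∥·T = (4.19×10^6)(4.46×10^-4) = 1870 m.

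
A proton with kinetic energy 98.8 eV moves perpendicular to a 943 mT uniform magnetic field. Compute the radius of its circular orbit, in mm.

Convert the energy: K = 98.8 eV = 1.58×10^-17 J.
v = √(2K/m) = √(2·1.58×10^-17/1.67×10^-27) = 1.38×10^5 m/s.
r = mv/(qB) = (1.67×10^-27)(1.38×10^5) / [(1×1.60×10^-19)(0.943)] = 1.52×10^-3 m.

r ≈ 1.52 mm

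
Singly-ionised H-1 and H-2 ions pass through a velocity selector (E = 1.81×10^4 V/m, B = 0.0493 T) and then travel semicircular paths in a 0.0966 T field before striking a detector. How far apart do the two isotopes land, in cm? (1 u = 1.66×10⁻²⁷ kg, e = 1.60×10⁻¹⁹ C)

Both emerge at v = E/B₁ = 3.67×10^5 m/s.
r = mv/(qB₂), so r₁ = 0.0394 m and r₂ = 0.0789 m, giving Δr = 0.0394 m.
After a semicircle each ion lands a diameter 2r from the entry slit, so the separation is 2Δr = 0.0789 m.

Δd ≈ 7.89 cm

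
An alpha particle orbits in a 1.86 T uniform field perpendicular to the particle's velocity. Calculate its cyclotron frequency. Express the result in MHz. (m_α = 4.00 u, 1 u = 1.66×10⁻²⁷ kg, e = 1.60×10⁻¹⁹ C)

f = qB/(2πm) = (2×1.60×10^-19)(1.86) / [2π(6.64×10^-27)] = 1.43×10^7 Hz.

f ≈ 14.3 MHz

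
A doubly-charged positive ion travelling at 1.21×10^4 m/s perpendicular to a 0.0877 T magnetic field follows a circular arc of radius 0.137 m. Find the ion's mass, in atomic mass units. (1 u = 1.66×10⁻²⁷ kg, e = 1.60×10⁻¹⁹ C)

m ≈ 191 u

qvB = mv²/r ⇒ m = qBr/v.
m = (2×1.60×10^-19)(0.0877)(0.137) / (1.21×10^4) = 3.18×10^-25 kg = 191 u.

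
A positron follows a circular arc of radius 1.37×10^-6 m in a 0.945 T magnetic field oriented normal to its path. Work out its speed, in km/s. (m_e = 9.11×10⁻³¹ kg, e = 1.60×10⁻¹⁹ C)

From qvB = mv²/r, v = qBr/m.
v = (1×1.60×10^-19)(0.945)(1.37×10^-6) / (9.11×10^-31) = 2.27×10^5 m/s.

v ≈ 227 km/s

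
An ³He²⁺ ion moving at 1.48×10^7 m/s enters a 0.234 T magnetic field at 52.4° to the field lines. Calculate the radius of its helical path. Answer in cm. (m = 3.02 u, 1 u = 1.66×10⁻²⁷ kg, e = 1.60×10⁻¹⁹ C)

Only the perpendicular component v⊥ = v sin52.4° = 1.17×10^7 m/s is bent by the field.
r = m v⊥ /(qB) = (5.01×10^-27)(1.17×10^7) / [(2×1.60×10^-19)(0.234)] = 0.785 m.

r ≈ 78.5 cm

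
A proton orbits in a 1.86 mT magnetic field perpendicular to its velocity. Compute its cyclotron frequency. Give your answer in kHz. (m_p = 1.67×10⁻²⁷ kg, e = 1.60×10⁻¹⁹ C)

f = qB/(2πm) = (1×1.60×10^-19)(1.86×10^-3) / [2π(1.67×10^-27)] = 2.84×10^4 Hz.

f ≈ 28.4 kHz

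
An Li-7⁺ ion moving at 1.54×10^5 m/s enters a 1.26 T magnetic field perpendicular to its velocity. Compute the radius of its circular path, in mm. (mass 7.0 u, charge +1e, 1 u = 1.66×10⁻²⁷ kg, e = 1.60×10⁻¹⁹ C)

r ≈ 8.88 mm

The magnetic force provides the centripetal force: qvB = mv²/r, so r = mv/(qB).
r = (1.16×10^-26 kg)(1.54×10^5 m/s) / [(1×1.60×10^-19 C)(1.26 T)] = 8.88×10^-3 m.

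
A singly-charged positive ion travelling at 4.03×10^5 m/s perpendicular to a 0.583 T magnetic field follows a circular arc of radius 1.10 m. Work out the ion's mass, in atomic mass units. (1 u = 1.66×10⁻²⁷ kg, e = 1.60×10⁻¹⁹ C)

m ≈ 153 u

qvB = mv²/r ⇒ m = qBr/v.
m = (1×1.60×10^-19)(0.583)(1.10) / (4.03×10^5) = 2.55×10^-25 kg = 153 u.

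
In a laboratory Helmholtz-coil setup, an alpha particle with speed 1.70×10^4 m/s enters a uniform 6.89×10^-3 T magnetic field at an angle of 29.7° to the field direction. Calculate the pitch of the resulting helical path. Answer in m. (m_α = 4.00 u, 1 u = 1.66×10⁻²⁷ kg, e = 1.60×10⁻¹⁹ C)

The velocity component along B is v∥ = v cos29.7° = 1.48×10^4 m/s.
The cyclotron period T = 2πm/(qB) = 1.89×10^-5 s is set by m, q, B alone.
Pitch = v∥·T = (1.48×10^4)(1.89×10^-5) = 0.279 m.

pitch ≈ 0.279 m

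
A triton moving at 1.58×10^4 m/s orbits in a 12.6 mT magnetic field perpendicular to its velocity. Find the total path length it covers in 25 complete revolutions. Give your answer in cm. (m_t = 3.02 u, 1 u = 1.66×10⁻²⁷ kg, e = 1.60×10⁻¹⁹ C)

L ≈ 617 cm

r = mv/(qB) = 0.0393 m, so one revolution covers 2πr = 0.247 m.
In 25 revolutions: L = 25·2πr = 6.17 m.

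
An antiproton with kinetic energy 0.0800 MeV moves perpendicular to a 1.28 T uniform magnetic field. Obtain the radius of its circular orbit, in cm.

r ≈ 3.19 cm

Convert the energy: K = 0.0800 MeV = 1.28×10^-14 J.
v = √(2K/m) = √(2·1.28×10^-14/1.67×10^-27) = 3.92×10^6 m/s.
r = mv/(qB) = (1.67×10^-27)(3.92×10^6) / [(1×1.60×10^-19)(1.28)] = 0.0319 m.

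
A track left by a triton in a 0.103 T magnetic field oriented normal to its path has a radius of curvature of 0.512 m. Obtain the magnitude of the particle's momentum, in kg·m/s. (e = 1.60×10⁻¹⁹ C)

p ≈ 8.44×10^-21 kg·m/s

Since qvB = mv²/r, the momentum p = mv = qBr.
p = (1×1.60×10^-19)(0.103)(0.512) = 8.44×10^-21 kg·m/s.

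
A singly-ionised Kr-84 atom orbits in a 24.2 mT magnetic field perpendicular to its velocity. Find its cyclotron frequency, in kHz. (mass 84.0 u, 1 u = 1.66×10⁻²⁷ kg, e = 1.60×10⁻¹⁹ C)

f = qB/(2πm) = (1×1.60×10^-19)(0.0242) / [2π(1.39×10^-25)] = 4420 Hz.

f ≈ 4.42 kHz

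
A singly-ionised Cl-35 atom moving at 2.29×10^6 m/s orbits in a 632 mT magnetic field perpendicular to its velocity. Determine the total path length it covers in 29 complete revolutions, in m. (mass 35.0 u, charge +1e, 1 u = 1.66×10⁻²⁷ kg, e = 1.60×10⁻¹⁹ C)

r = mv/(qB) = 1.32 m, so one revolution covers 2πr = 8.27 m.
In 29 revolutions: L = 29·2πr = 240 m.

L ≈ 240 m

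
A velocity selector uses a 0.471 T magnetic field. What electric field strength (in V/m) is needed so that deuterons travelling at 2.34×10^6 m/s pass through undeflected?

qE = qvB ⇒ E = vB = (2.34×10^6)(0.471) = 1.10×10^6 V/m.

E ≈ 1.10×10^6 V/m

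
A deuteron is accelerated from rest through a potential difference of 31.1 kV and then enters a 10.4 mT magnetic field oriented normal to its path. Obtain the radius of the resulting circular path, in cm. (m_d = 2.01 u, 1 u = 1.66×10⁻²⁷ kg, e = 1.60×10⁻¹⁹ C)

The kinetic energy gained is K = qV = (1×1.60×10^-19)(3.11×10^4) = 4.98×10^-15 J.
v = √(2K/m) = 1.73×10^6 m/s.
r = mv/(qB) = (3.34×10^-27)(1.73×10^6) / [(1×1.60×10^-19)(0.0104)] = 3.46 m.

r ≈ 346 cm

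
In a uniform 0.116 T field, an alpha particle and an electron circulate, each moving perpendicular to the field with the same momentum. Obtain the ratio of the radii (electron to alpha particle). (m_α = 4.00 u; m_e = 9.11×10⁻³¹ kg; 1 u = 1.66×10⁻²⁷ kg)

ratio ≈ 2.00

r = p/(qB) ⇒ at equal p, r ∝ 1/q.
r_{electron}/r_{alpha particle} = 2.00.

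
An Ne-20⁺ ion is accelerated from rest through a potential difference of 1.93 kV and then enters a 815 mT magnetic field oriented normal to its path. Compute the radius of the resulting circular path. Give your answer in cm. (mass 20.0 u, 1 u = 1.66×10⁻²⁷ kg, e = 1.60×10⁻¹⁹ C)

r ≈ 3.47 cm

The kinetic energy gained is K = qV = (1×1.60×10^-19)(1930) = 3.09×10^-16 J.
v = √(2K/m) = 1.36×10^5 m/s.
r = mv/(qB) = (3.32×10^-26)(1.36×10^5) / [(1×1.60×10^-19)(0.815)] = 0.0347 m.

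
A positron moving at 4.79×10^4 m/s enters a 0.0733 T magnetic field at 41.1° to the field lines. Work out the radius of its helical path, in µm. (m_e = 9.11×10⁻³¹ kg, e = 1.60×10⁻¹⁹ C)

r ≈ 2.45 µm

Only the perpendicular component v⊥ = v sin41.1° = 3.15×10^4 m/s is bent by the field.
r = m v⊥ /(qB) = (9.11×10^-31)(3.15×10^4) / [(1×1.60×10^-19)(0.0733)] = 2.45×10^-6 m.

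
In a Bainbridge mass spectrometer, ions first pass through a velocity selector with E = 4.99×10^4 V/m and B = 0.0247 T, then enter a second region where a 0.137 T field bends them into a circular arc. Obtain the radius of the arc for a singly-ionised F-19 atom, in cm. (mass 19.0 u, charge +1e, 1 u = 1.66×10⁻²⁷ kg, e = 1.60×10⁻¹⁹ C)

The selector passes v = E/B = 4.99×10^4/0.0247 = 2.02×10^6 m/s.
In the deflection region, r = mv/(qB₂) = (3.15×10^-26)(2.02×10^6) / [(1×1.60×10^-19)(0.137)] = 2.91 m.

r ≈ 291 cm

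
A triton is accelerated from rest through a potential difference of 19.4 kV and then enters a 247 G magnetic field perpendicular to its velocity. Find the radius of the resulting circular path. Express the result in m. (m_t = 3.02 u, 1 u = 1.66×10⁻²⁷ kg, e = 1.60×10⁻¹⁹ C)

The kinetic energy gained is K = qV = (1×1.60×10^-19)(1.94×10^4) = 3.10×10^-15 J.
v = √(2K/m) = 1.11×10^6 m/s.
r = mv/(qB) = (5.01×10^-27)(1.11×10^6) / [(1×1.60×10^-19)(0.0247)] = 1.41 m.

r ≈ 1.41 m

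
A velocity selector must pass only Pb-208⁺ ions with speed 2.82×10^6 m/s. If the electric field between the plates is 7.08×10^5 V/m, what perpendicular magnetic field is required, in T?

qE = qvB ⇒ B = E/v = (7.08×10^5) / (2.82×10^6) = 0.251 T.

B ≈ 0.251 T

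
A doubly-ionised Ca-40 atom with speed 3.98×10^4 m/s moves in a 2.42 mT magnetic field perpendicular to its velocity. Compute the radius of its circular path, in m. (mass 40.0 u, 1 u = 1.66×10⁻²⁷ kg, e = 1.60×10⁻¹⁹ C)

The magnetic force provides the centripetal force: qvB = mv²/r, so r = mv/(qB).
r = (6.64×10^-26 kg)(3.98×10^4 m/s) / [(2×1.60×10^-19 C)(2.42×10^-3 T)] = 3.41 m.

r ≈ 3.41 m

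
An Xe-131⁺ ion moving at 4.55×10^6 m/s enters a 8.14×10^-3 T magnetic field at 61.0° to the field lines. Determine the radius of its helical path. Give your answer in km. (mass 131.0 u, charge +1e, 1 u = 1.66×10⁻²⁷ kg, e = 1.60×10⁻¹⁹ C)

Only the perpendicular component v⊥ = v sin61.0° = 3.98×10^6 m/s is bent by the field.
r = m v⊥ /(qB) = (2.17×10^-25)(3.98×10^6) / [(1×1.60×10^-19)(8.14×10^-3)] = 664 m.

r ≈ 0.664 km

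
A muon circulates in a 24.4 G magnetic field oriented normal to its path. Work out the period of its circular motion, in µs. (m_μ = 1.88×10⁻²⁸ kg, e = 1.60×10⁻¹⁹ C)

T ≈ 3.03 µs

The cyclotron period is independent of speed: T = 2πm/(qB).
T = 2π(1.88×10^-28) / [(1×1.60×10^-19)(2.44×10^-3)] = 3.03×10^-6 s.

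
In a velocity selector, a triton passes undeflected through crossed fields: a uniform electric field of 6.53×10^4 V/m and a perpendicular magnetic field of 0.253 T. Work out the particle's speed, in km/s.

v ≈ 258 km/s

For zero net force, qE = qvB, so v = E/B.
v = (6.53×10^4) / (0.253) = 2.58×10^5 m/s.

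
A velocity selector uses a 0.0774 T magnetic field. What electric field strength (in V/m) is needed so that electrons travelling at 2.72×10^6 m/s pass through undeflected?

qE = qvB ⇒ E = vB = (2.72×10^6)(0.0774) = 2.11×10^5 V/m.

E ≈ 2.11×10^5 V/m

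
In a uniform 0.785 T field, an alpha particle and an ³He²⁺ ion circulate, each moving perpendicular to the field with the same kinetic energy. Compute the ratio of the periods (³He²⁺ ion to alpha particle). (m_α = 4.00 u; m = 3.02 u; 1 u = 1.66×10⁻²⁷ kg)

T = 2πm/(qB) is independent of speed, so T₂/T₁ = (m₂/q₂)/(m₁/q₁).
T_{³He²⁺ ion}/T_{alpha particle} = (5.01×10^-27/2e) / (6.64×10^-27/2e) = 0.755.

ratio ≈ 0.755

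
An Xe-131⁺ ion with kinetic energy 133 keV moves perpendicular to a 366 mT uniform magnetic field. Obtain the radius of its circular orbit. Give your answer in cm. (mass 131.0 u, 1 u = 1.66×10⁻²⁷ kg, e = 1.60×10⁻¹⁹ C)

r ≈ 164 cm

Convert the energy: K = 133 keV = 2.13×10^-14 J.
v = √(2K/m) = √(2·2.13×10^-14/2.17×10^-25) = 4.42×10^5 m/s.
r = mv/(qB) = (2.17×10^-25)(4.42×10^5) / [(1×1.60×10^-19)(0.366)] = 1.64 m.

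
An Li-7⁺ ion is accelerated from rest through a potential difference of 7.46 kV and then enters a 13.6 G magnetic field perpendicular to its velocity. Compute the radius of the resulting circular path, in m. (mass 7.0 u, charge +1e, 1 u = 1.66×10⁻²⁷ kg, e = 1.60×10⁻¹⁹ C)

The kinetic energy gained is K = qV = (1×1.60×10^-19)(7460) = 1.19×10^-15 J.
v = √(2K/m) = 4.53×10^5 m/s.
r = mv/(qB) = (1.16×10^-26)(4.53×10^5) / [(1×1.60×10^-19)(1.36×10^-3)] = 24.2 m.

r ≈ 24.2 m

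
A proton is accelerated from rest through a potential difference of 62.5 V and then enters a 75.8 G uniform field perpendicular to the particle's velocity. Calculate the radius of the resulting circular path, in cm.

The kinetic energy gained is K = qV = (1×1.60×10^-19)(62.5) = 1.00×10^-17 J.
v = √(2K/m) = 1.09×10^5 m/s.
r = mv/(qB) = (1.67×10^-27)(1.09×10^5) / [(1×1.60×10^-19)(7.58×10^-3)] = 0.151 m.

r ≈ 15.1 cm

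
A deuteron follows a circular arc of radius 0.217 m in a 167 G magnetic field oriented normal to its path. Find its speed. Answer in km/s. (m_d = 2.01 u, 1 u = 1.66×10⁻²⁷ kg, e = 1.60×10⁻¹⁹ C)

v ≈ 174 km/s

From qvB = mv²/r, v = qBr/m.
v = (1×1.60×10^-19)(0.0167)(0.217) / (3.34×10^-27) = 1.74×10^5 m/s.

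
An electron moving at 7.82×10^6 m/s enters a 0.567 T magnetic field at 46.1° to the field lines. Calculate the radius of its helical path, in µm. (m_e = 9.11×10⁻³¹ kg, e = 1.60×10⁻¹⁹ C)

Only the perpendicular component v⊥ = v sin46.1° = 5.63×10^6 m/s is bent by the field.
r = m v⊥ /(qB) = (9.11×10^-31)(5.63×10^6) / [(1×1.60×10^-19)(0.567)] = 5.66×10^-5 m.

r ≈ 56.6 µm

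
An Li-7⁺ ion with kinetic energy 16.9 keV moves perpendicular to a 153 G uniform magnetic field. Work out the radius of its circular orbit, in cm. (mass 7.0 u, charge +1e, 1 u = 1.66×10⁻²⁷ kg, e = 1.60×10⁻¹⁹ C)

r ≈ 324 cm

Convert the energy: K = 16.9 keV = 2.70×10^-15 J.
v = √(2K/m) = √(2·2.70×10^-15/1.16×10^-26) = 6.82×10^5 m/s.
r = mv/(qB) = (1.16×10^-26)(6.82×10^5) / [(1×1.60×10^-19)(0.0153)] = 3.24 m.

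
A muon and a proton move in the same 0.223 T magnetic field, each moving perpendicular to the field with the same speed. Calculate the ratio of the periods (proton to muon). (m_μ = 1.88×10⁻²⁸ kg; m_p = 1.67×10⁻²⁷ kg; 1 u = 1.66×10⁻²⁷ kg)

T = 2πm/(qB) is independent of speed, so T₂/T₁ = (m₂/q₂)/(m₁/q₁).
T_{proton}/T_{muon} = (1.67×10^-27/1e) / (1.88×10^-28/1e) = 8.88.

ratio ≈ 8.88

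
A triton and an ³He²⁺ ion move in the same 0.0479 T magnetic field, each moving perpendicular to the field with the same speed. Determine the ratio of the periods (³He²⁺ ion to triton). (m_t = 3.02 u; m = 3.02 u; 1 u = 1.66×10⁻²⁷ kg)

ratio ≈ 0.500

T = 2πm/(qB) is independent of speed, so T₂/T₁ = (m₂/q₂)/(m₁/q₁).
T_{³He²⁺ ion}/T_{triton} = (5.01×10^-27/2e) / (5.01×10^-27/1e) = 0.500.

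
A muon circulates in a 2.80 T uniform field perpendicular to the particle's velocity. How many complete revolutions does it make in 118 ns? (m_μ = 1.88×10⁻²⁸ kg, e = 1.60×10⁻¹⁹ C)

T = 2πm/(qB) = 2π(1.88×10^-28) / [(1×1.60×10^-19)(2.80)] = 2.6367×10^-9 s.
N = t/T = 1.18×10^-7 / 2.6367×10^-9 ≈ 44.75, so 44 complete revolutions.

N = 44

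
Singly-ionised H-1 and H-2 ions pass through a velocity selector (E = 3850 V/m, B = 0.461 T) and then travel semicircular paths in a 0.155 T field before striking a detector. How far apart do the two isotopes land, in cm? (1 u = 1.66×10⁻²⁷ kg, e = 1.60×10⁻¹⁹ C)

Both emerge at v = E/B₁ = 8350 m/s.
r = mv/(qB₂), so r₁ = 5.590×10^-4 m and r₂ = 1.118×10^-3 m, giving Δr = 5.59×10^-4 m.
After a semicircle each ion lands a diameter 2r from the entry slit, so the separation is 2Δr = 1.12×10^-3 m.

Δd ≈ 0.112 cm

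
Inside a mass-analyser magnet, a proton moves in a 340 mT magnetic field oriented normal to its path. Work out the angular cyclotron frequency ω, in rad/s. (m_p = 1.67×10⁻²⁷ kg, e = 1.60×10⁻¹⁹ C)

ω ≈ 3.26×10^7 rad/s

ω = qB/m = (1×1.60×10^-19)(0.340) / (1.67×10^-27) = 3.26×10^7 rad/s.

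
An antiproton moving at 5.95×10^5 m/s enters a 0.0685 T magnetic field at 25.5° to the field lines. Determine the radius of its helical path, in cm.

r ≈ 3.90 cm

Only the perpendicular component v⊥ = v sin25.5° = 2.56×10^5 m/s is bent by the field.
r = m v⊥ /(qB) = (1.67×10^-27)(2.56×10^5) / [(1×1.60×10^-19)(0.0685)] = 0.0390 m.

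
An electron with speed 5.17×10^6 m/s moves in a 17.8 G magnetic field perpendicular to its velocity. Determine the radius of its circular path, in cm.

The magnetic force provides the centripetal force: qvB = mv²/r, so r = mv/(qB).
r = (9.11×10^-31 kg)(5.17×10^6 m/s) / [(1×1.60×10^-19 C)(1.78×10^-3 T)] = 0.0165 m.

r ≈ 1.65 cm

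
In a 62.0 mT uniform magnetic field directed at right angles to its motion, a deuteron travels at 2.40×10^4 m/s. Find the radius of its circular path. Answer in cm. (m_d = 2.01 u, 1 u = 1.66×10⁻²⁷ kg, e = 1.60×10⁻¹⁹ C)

The magnetic force provides the centripetal force: qvB = mv²/r, so r = mv/(qB).
r = (3.34×10^-27 kg)(2.40×10^4 m/s) / [(1×1.60×10^-19 C)(0.0620 T)] = 8.07×10^-3 m.

r ≈ 0.807 cm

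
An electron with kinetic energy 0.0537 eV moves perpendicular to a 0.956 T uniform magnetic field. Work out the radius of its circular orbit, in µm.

r ≈ 0.818 µm

Convert the energy: K = 0.0537 eV = 8.59×10^-21 J.
v = √(2K/m) = √(2·8.59×10^-21/9.11×10^-31) = 1.37×10^5 m/s.
r = mv/(qB) = (9.11×10^-31)(1.37×10^5) / [(1×1.60×10^-19)(0.956)] = 8.18×10^-7 m.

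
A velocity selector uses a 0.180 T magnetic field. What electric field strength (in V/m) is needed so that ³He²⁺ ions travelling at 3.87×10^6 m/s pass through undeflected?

qE = qvB ⇒ E = vB = (3.87×10^6)(0.180) = 6.97×10^5 V/m.

E ≈ 6.97×10^5 V/m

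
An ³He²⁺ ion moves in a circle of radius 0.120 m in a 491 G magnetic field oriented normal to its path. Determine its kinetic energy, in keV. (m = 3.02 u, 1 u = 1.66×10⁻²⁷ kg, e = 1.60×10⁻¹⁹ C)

v = qBr/m = (2×1.60×10^-19)(0.0491)(0.120) / (5.01×10^-27) = 3.76×10^5 m/s.
K = ½mv² = 0.5·(5.01×10^-27)·(3.76×10^5)² = 3.55×10^-16 J = 2.22 keV.

K ≈ 2.22 keV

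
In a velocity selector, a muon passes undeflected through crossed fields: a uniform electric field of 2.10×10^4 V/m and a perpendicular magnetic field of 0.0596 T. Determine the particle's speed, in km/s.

For zero net force, qE = qvB, so v = E/B.
v = (2.10×10^4) / (0.0596) = 3.52×10^5 m/s.

v ≈ 352 km/s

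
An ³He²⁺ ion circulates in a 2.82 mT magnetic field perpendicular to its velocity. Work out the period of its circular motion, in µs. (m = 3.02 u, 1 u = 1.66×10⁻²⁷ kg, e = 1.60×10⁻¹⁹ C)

T ≈ 34.9 µs

The cyclotron period is independent of speed: T = 2πm/(qB).
T = 2π(5.01×10^-27) / [(2×1.60×10^-19)(2.82×10^-3)] = 3.49×10^-5 s.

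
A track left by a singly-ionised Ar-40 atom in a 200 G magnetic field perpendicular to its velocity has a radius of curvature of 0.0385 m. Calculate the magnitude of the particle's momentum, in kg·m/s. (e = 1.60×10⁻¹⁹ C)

Since qvB = mv²/r, the momentum p = mv = qBr.
p = (1×1.60×10^-19)(0.0200)(0.0385) = 1.23×10^-22 kg·m/s.

p ≈ 1.23×10^-22 kg·m/s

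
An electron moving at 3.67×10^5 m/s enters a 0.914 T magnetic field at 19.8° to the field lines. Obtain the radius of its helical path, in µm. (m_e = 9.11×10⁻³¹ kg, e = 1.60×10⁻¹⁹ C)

r ≈ 0.774 µm

Only the perpendicular component v⊥ = v sin19.8° = 1.24×10^5 m/s is bent by the field.
r = m v⊥ /(qB) = (9.11×10^-31)(1.24×10^5) / [(1×1.60×10^-19)(0.914)] = 7.74×10^-7 m.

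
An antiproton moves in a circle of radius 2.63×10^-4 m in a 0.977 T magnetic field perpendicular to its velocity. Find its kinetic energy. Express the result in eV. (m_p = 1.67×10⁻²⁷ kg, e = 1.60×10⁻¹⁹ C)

v = qBr/m = (1×1.60×10^-19)(0.977)(2.63×10^-4) / (1.67×10^-27) = 2.46×10^4 m/s.
K = ½mv² = 0.5·(1.67×10^-27)·(2.46×10^4)² = 5.06×10^-19 J = 3.16 eV.

K ≈ 3.16 eV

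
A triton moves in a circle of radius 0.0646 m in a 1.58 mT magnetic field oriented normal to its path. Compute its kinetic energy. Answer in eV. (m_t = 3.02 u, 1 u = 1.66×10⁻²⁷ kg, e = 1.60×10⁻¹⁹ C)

v = qBr/m = (1×1.60×10^-19)(1.58×10^-3)(0.0646) / (5.01×10^-27) = 3260 m/s.
K = ½mv² = 0.5·(5.01×10^-27)·(3260)² = 2.66×10^-20 J = 0.166 eV.

K ≈ 0.166 eV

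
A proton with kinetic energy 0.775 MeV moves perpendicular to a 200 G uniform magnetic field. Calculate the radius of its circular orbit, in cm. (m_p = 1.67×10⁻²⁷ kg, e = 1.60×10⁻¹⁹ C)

Convert the energy: K = 0.775 MeV = 1.24×10^-13 J.
v = √(2K/m) = √(2·1.24×10^-13/1.67×10^-27) = 1.22×10^7 m/s.
r = mv/(qB) = (1.67×10^-27)(1.22×10^7) / [(1×1.60×10^-19)(0.0200)] = 6.36 m.

r ≈ 636 cm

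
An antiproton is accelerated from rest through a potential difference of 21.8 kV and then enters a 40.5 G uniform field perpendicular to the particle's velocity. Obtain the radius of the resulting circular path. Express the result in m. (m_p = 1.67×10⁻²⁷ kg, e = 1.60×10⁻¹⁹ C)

The kinetic energy gained is K = qV = (1×1.60×10^-19)(2.18×10^4) = 3.49×10^-15 J.
v = √(2K/m) = 2.04×10^6 m/s.
r = mv/(qB) = (1.67×10^-27)(2.04×10^6) / [(1×1.60×10^-19)(4.05×10^-3)] = 5.27 m.

r ≈ 5.27 m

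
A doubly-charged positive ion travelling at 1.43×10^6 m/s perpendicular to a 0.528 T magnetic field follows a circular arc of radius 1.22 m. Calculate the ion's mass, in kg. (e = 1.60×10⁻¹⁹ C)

m ≈ 1.44×10^-25 kg

qvB = mv²/r ⇒ m = qBr/v.
m = (2×1.60×10^-19)(0.528)(1.22) / (1.43×10^6) = 1.44×10^-25 kg.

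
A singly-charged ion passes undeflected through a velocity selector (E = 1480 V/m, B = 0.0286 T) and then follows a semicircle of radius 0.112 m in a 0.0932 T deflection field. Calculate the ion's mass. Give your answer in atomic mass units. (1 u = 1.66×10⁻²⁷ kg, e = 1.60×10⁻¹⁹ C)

m ≈ 19.4 u

v = E/B₁ = 5.17×10^4 m/s.
From r = mv/(qB₂), m = qB₂r/v = (1×1.60×10^-19)(0.0932)(0.112) / (5.17×10^4) = 3.23×10^-26 kg.
In atomic mass units: m = 3.23×10^-26 / 1.66×10^-27 = 19.4 u.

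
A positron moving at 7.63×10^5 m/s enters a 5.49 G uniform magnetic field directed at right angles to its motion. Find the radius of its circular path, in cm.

r ≈ 0.791 cm

The magnetic force provides the centripetal force: qvB = mv²/r, so r = mv/(qB).
r = (9.11×10^-31 kg)(7.63×10^5 m/s) / [(1×1.60×10^-19 C)(5.49×10^-4 T)] = 7.91×10^-3 m.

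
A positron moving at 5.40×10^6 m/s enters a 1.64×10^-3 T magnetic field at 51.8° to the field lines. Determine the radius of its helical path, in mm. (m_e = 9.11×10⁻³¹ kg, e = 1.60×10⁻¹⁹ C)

Only the perpendicular component v⊥ = v sin51.8° = 4.24×10^6 m/s is bent by the field.
r = m v⊥ /(qB) = (9.11×10^-31)(4.24×10^6) / [(1×1.60×10^-19)(1.64×10^-3)] = 0.0147 m.

r ≈ 14.7 mm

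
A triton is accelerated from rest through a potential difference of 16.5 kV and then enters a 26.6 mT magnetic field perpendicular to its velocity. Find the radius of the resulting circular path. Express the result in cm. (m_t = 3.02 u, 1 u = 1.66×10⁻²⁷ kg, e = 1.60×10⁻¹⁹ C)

r ≈ 121 cm

The kinetic energy gained is K = qV = (1×1.60×10^-19)(1.65×10^4) = 2.64×10^-15 J.
v = √(2K/m) = 1.03×10^6 m/s.
r = mv/(qB) = (5.01×10^-27)(1.03×10^6) / [(1×1.60×10^-19)(0.0266)] = 1.21 m.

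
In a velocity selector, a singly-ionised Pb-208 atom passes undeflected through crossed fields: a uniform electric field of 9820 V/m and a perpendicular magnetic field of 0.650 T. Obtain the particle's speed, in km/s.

For zero net force, qE = qvB, so v = E/B.
v = (9820) / (0.650) = 1.51×10^4 m/s.

v ≈ 15.1 km/s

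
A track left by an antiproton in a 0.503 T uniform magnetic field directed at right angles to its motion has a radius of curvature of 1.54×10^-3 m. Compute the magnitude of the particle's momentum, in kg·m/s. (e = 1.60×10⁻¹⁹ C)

Since qvB = mv²/r, the momentum p = mv = qBr.
p = (1×1.60×10^-19)(0.503)(1.54×10^-3) = 1.24×10^-22 kg·m/s.

p ≈ 1.24×10^-22 kg·m/s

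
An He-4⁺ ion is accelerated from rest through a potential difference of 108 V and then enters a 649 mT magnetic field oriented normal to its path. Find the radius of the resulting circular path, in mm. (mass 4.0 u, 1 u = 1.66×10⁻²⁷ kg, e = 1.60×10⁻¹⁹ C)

The kinetic energy gained is K = qV = (1×1.60×10^-19)(108) = 1.73×10^-17 J.
v = √(2K/m) = 7.21×10^4 m/s.
r = mv/(qB) = (6.64×10^-27)(7.21×10^4) / [(1×1.60×10^-19)(0.649)] = 4.61×10^-3 m.

r ≈ 4.61 mm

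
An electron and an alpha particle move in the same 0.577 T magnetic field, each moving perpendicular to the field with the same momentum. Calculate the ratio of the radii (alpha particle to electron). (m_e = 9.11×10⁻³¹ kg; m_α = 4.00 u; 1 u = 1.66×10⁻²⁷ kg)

ratio ≈ 0.500

r = p/(qB) ⇒ at equal p, r ∝ 1/q.
r_{alpha particle}/r_{electron} = 0.500.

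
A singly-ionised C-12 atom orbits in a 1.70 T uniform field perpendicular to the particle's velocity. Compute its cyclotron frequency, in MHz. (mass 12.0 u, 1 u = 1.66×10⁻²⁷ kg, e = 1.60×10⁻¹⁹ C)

f = qB/(2πm) = (1×1.60×10^-19)(1.70) / [2π(1.99×10^-26)] = 2.17×10^6 Hz.

f ≈ 2.17 MHz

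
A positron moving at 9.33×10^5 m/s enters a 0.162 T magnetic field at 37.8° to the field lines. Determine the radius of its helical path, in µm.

Only the perpendicular component v⊥ = v sin37.8° = 5.72×10^5 m/s is bent by the field.
r = m v⊥ /(qB) = (9.11×10^-31)(5.72×10^5) / [(1×1.60×10^-19)(0.162)] = 2.01×10^-5 m.

r ≈ 20.1 µm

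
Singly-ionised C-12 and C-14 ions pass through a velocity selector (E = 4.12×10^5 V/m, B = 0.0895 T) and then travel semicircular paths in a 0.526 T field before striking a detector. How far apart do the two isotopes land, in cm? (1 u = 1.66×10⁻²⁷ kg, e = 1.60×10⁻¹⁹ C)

Δd ≈ 36.3 cm

Both emerge at v = E/B₁ = 4.60×10^6 m/s.
r = mv/(qB₂), so r₁ = 1.090 m and r₂ = 1.271 m, giving Δr = 0.182 m.
After a semicircle each ion lands a diameter 2r from the entry slit, so the separation is 2Δr = 0.363 m.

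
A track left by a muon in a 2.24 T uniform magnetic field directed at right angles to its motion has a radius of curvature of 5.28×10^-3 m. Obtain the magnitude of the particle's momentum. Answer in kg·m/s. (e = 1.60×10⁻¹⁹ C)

Since qvB = mv²/r, the momentum p = mv = qBr.
p = (1×1.60×10^-19)(2.24)(5.28×10^-3) = 1.89×10^-21 kg·m/s.

p ≈ 1.89×10^-21 kg·m/s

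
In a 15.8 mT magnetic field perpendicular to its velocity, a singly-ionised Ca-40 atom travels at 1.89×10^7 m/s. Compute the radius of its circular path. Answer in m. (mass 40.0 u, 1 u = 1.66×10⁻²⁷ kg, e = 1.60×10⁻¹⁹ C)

r ≈ 496 m

The magnetic force provides the centripetal force: qvB = mv²/r, so r = mv/(qB).
r = (6.64×10^-26 kg)(1.89×10^7 m/s) / [(1×1.60×10^-19 C)(0.0158 T)] = 496 m.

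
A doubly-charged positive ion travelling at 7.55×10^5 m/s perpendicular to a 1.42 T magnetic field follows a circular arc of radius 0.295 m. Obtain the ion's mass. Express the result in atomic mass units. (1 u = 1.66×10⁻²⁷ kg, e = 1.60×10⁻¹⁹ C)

m ≈ 107 u

qvB = mv²/r ⇒ m = qBr/v.
m = (2×1.60×10^-19)(1.42)(0.295) / (7.55×10^5) = 1.78×10^-25 kg = 107 u.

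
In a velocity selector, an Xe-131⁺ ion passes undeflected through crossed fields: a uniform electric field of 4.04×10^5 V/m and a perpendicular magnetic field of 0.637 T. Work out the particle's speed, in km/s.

v ≈ 634 km/s

For zero net force, qE = qvB, so v = E/B.
v = (4.04×10^5) / (0.637) = 6.34×10^5 m/s.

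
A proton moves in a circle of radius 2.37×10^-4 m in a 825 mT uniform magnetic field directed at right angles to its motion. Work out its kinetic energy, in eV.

v = qBr/m = (1×1.60×10^-19)(0.825)(2.37×10^-4) / (1.67×10^-27) = 1.87×10^4 m/s.
K = ½mv² = 0.5·(1.67×10^-27)·(1.87×10^4)² = 2.93×10^-19 J = 1.83 eV.

K ≈ 1.83 eV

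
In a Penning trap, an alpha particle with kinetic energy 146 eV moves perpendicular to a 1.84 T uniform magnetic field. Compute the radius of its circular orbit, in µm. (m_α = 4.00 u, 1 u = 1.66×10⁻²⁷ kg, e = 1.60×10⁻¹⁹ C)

r ≈ 946 µm

Convert the energy: K = 146 eV = 2.34×10^-17 J.
v = √(2K/m) = √(2·2.34×10^-17/6.64×10^-27) = 8.39×10^4 m/s.
r = mv/(qB) = (6.64×10^-27)(8.39×10^4) / [(2×1.60×10^-19)(1.84)] = 9.46×10^-4 m.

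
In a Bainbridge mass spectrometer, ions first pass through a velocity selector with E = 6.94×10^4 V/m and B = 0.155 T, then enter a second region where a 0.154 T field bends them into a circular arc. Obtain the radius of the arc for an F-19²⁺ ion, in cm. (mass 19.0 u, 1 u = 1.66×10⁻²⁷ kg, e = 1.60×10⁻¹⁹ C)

r ≈ 28.7 cm

The selector passes v = E/B = 6.94×10^4/0.155 = 4.48×10^5 m/s.
In the deflection region, r = mv/(qB₂) = (3.15×10^-26)(4.48×10^5) / [(2×1.60×10^-19)(0.154)] = 0.287 m.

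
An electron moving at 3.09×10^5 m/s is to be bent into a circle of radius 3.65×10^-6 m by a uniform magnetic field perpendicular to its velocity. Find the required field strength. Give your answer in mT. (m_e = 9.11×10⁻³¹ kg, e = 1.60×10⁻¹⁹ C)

qvB = mv²/r gives B = mv/(qr).
B = (9.11×10^-31)(3.09×10^5) / [(1×1.60×10^-19)(3.65×10^-6)] = 0.482 T.

B ≈ 482 mT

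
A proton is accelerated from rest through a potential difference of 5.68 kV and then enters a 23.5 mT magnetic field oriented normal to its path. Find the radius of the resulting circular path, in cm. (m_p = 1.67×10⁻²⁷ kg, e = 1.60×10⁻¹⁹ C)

r ≈ 46.3 cm

The kinetic energy gained is K = qV = (1×1.60×10^-19)(5680) = 9.09×10^-16 J.
v = √(2K/m) = 1.04×10^6 m/s.
r = mv/(qB) = (1.67×10^-27)(1.04×10^6) / [(1×1.60×10^-19)(0.0235)] = 0.463 m.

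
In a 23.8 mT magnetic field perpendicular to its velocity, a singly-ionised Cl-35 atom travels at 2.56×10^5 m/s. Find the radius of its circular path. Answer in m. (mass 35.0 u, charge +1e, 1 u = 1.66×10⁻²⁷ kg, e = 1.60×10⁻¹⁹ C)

The magnetic force provides the centripetal force: qvB = mv²/r, so r = mv/(qB).
r = (5.81×10^-26 kg)(2.56×10^5 m/s) / [(1×1.60×10^-19 C)(0.0238 T)] = 3.91 m.

r ≈ 3.91 m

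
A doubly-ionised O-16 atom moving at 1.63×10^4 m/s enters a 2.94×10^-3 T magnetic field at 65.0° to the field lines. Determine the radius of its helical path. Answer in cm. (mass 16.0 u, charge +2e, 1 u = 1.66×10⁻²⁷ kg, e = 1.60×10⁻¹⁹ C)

Only the perpendicular component v⊥ = v sin65.0° = 1.48×10^4 m/s is bent by the field.
r = m v⊥ /(qB) = (2.66×10^-26)(1.48×10^4) / [(2×1.60×10^-19)(2.94×10^-3)] = 0.417 m.

r ≈ 41.7 cm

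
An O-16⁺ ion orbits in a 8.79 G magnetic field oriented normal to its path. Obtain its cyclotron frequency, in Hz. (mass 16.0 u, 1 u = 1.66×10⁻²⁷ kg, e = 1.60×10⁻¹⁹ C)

f = qB/(2πm) = (1×1.60×10^-19)(8.79×10^-4) / [2π(2.66×10^-26)] = 843 Hz.

f ≈ 843 Hz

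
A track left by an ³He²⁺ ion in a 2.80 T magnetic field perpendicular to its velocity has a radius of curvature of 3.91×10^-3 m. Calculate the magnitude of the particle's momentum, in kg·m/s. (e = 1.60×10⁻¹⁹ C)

p ≈ 3.50×10^-21 kg·m/s

Since qvB = mv²/r, the momentum p = mv = qBr.
p = (2×1.60×10^-19)(2.80)(3.91×10^-3) = 3.50×10^-21 kg·m/s.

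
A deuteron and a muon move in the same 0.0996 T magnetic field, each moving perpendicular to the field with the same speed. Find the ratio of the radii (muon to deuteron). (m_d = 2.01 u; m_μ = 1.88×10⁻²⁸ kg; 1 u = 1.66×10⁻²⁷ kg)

ratio ≈ 0.0563

r = mv/(qB) ⇒ at equal v, r ∝ m/q.
r_{muon}/r_{deuteron} = 0.0563.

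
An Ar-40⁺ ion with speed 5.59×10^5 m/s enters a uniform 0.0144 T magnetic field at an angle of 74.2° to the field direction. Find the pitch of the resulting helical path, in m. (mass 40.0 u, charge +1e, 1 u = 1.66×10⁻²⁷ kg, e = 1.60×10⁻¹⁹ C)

The velocity component along B is v∥ = v cos74.2° = 1.52×10^5 m/s.
The cyclotron period T = 2πm/(qB) = 1.81×10^-4 s is set by m, q, B alone.
Pitch = v∥·T = (1.52×10^5)(1.81×10^-4) = 27.6 m.

pitch ≈ 27.6 m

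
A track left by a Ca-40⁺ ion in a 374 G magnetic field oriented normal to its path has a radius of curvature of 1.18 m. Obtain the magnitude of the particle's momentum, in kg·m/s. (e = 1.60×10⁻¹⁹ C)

p ≈ 7.06×10^-21 kg·m/s

Since qvB = mv²/r, the momentum p = mv = qBr.
p = (1×1.60×10^-19)(0.0374)(1.18) = 7.06×10^-21 kg·m/s.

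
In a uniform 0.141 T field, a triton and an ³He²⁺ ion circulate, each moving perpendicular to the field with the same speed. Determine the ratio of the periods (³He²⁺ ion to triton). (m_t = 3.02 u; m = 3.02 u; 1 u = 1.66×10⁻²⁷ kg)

T = 2πm/(qB) is independent of speed, so T₂/T₁ = (m₂/q₂)/(m₁/q₁).
T_{³He²⁺ ion}/T_{triton} = (5.01×10^-27/2e) / (5.01×10^-27/1e) = 0.500.

ratio ≈ 0.500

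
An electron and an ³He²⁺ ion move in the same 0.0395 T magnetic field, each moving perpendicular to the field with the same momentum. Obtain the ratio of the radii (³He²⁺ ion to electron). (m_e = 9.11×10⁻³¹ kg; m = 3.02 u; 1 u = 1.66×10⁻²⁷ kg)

ratio ≈ 0.500

r = p/(qB) ⇒ at equal p, r ∝ 1/q.
r_{³He²⁺ ion}/r_{electron} = 0.500.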